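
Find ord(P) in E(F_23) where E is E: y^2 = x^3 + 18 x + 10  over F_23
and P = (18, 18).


Compute successive multiples of P until we hit O:
  1P = (18, 18)
  2P = (13, 16)
  3P = (17, 10)
  4P = (6, 9)
  5P = (1, 12)
  6P = (5, 15)
  7P = (4, 10)
  8P = (14, 4)
  ... (continuing to 27P)
  27P = O

ord(P) = 27


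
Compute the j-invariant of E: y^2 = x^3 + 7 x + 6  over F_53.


Delta = -16(4 a^3 + 27 b^2) mod 53 = 20
-1728 * (4 a)^3 = -1728 * (4*7)^3 mod 53 = 51
j = 51 * 20^(-1) mod 53 = 37

j = 37 (mod 53)


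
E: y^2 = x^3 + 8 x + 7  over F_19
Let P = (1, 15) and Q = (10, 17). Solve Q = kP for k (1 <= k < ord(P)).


Enumerate multiples of P until we hit Q = (10, 17):
  1P = (1, 15)
  2P = (18, 6)
  3P = (6, 10)
  4P = (13, 16)
  5P = (12, 11)
  6P = (11, 18)
  7P = (5, 18)
  8P = (10, 2)
  9P = (0, 11)
  10P = (15, 5)
  11P = (7, 11)
  12P = (3, 18)
  13P = (3, 1)
  14P = (7, 8)
  15P = (15, 14)
  16P = (0, 8)
  17P = (10, 17)
Match found at i = 17.

k = 17


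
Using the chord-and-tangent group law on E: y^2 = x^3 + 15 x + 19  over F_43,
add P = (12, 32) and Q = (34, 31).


P != Q, so use the chord formula.
s = (y2 - y1) / (x2 - x1) = (42) / (22) mod 43 = 41
x3 = s^2 - x1 - x2 mod 43 = 41^2 - 12 - 34 = 1
y3 = s (x1 - x3) - y1 mod 43 = 41 * (12 - 1) - 32 = 32

P + Q = (1, 32)


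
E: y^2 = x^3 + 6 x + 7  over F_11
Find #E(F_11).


For each x in F_11, count y with y^2 = x^3 + 6 x + 7 mod 11:
  x = 1: RHS = 3, y in [5, 6]  -> 2 point(s)
  x = 2: RHS = 5, y in [4, 7]  -> 2 point(s)
  x = 9: RHS = 9, y in [3, 8]  -> 2 point(s)
  x = 10: RHS = 0, y in [0]  -> 1 point(s)
Affine points: 7. Add the point at infinity: total = 8.

#E(F_11) = 8


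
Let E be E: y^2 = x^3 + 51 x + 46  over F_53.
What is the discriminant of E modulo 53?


4 a^3 + 27 b^2 = 4*51^3 + 27*46^2 = 530604 + 57132 = 587736
Delta = -16 * (587736) = -9403776
Delta mod 53 = 14

Delta = 14 (mod 53)


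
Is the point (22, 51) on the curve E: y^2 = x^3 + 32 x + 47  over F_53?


Check whether y^2 = x^3 + 32 x + 47 (mod 53) for (x, y) = (22, 51).
LHS: y^2 = 51^2 mod 53 = 4
RHS: x^3 + 32 x + 47 = 22^3 + 32*22 + 47 mod 53 = 4
LHS = RHS

Yes, on the curve


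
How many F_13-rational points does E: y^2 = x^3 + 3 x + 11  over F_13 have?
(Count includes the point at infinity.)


For each x in F_13, count y with y^2 = x^3 + 3 x + 11 mod 13:
  x = 2: RHS = 12, y in [5, 8]  -> 2 point(s)
  x = 4: RHS = 9, y in [3, 10]  -> 2 point(s)
  x = 8: RHS = 1, y in [1, 12]  -> 2 point(s)
  x = 9: RHS = 0, y in [0]  -> 1 point(s)
  x = 10: RHS = 1, y in [1, 12]  -> 2 point(s)
  x = 11: RHS = 10, y in [6, 7]  -> 2 point(s)
Affine points: 11. Add the point at infinity: total = 12.

#E(F_13) = 12


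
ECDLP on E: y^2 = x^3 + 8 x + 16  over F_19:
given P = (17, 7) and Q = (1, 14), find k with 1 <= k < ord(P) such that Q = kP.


Enumerate multiples of P until we hit Q = (1, 14):
  1P = (17, 7)
  2P = (1, 5)
  3P = (12, 15)
  4P = (7, 15)
  5P = (4, 13)
  6P = (18, 11)
  7P = (0, 4)
  8P = (9, 0)
  9P = (0, 15)
  10P = (18, 8)
  11P = (4, 6)
  12P = (7, 4)
  13P = (12, 4)
  14P = (1, 14)
Match found at i = 14.

k = 14


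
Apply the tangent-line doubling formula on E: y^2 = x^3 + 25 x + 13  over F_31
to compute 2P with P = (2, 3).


Doubling: s = (3 x1^2 + a) / (2 y1)
s = (3*2^2 + 25) / (2*3) mod 31 = 1
x3 = s^2 - 2 x1 mod 31 = 1^2 - 2*2 = 28
y3 = s (x1 - x3) - y1 mod 31 = 1 * (2 - 28) - 3 = 2

2P = (28, 2)


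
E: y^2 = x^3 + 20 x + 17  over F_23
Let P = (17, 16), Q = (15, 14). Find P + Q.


P != Q, so use the chord formula.
s = (y2 - y1) / (x2 - x1) = (21) / (21) mod 23 = 1
x3 = s^2 - x1 - x2 mod 23 = 1^2 - 17 - 15 = 15
y3 = s (x1 - x3) - y1 mod 23 = 1 * (17 - 15) - 16 = 9

P + Q = (15, 9)


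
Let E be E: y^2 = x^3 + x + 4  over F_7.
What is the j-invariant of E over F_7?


Delta = -16(4 a^3 + 27 b^2) mod 7 = 3
-1728 * (4 a)^3 = -1728 * (4*1)^3 mod 7 = 1
j = 1 * 3^(-1) mod 7 = 5

j = 5 (mod 7)


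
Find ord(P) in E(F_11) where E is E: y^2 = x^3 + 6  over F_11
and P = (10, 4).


Compute successive multiples of P until we hit O:
  1P = (10, 4)
  2P = (3, 0)
  3P = (10, 7)
  4P = O

ord(P) = 4


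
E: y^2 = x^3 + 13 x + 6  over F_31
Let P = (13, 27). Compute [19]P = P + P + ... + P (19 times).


k = 19 = 10011_2 (binary, LSB first: 11001)
Double-and-add from P = (13, 27):
  bit 0 = 1: acc = O + (13, 27) = (13, 27)
  bit 1 = 1: acc = (13, 27) + (14, 7) = (1, 12)
  bit 2 = 0: acc unchanged = (1, 12)
  bit 3 = 0: acc unchanged = (1, 12)
  bit 4 = 1: acc = (1, 12) + (27, 18) = (28, 8)

19P = (28, 8)


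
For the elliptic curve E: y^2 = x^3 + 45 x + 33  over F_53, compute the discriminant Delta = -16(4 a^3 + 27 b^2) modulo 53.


4 a^3 + 27 b^2 = 4*45^3 + 27*33^2 = 364500 + 29403 = 393903
Delta = -16 * (393903) = -6302448
Delta mod 53 = 47

Delta = 47 (mod 53)


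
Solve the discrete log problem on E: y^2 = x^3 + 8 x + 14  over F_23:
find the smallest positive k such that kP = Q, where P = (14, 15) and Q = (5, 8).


Enumerate multiples of P until we hit Q = (5, 8):
  1P = (14, 15)
  2P = (4, 15)
  3P = (5, 8)
Match found at i = 3.

k = 3


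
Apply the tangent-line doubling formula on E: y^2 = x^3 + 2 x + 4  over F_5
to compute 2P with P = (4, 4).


Doubling: s = (3 x1^2 + a) / (2 y1)
s = (3*4^2 + 2) / (2*4) mod 5 = 0
x3 = s^2 - 2 x1 mod 5 = 0^2 - 2*4 = 2
y3 = s (x1 - x3) - y1 mod 5 = 0 * (4 - 2) - 4 = 1

2P = (2, 1)


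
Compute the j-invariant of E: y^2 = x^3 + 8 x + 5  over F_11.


Delta = -16(4 a^3 + 27 b^2) mod 11 = 3
-1728 * (4 a)^3 = -1728 * (4*8)^3 mod 11 = 1
j = 1 * 3^(-1) mod 11 = 4

j = 4 (mod 11)


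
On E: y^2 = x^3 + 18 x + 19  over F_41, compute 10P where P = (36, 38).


k = 10 = 1010_2 (binary, LSB first: 0101)
Double-and-add from P = (36, 38):
  bit 0 = 0: acc unchanged = O
  bit 1 = 1: acc = O + (35, 8) = (35, 8)
  bit 2 = 0: acc unchanged = (35, 8)
  bit 3 = 1: acc = (35, 8) + (9, 7) = (36, 3)

10P = (36, 3)


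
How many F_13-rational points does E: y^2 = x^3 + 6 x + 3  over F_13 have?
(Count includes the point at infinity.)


For each x in F_13, count y with y^2 = x^3 + 6 x + 3 mod 13:
  x = 0: RHS = 3, y in [4, 9]  -> 2 point(s)
  x = 1: RHS = 10, y in [6, 7]  -> 2 point(s)
  x = 2: RHS = 10, y in [6, 7]  -> 2 point(s)
  x = 3: RHS = 9, y in [3, 10]  -> 2 point(s)
  x = 4: RHS = 0, y in [0]  -> 1 point(s)
  x = 8: RHS = 4, y in [2, 11]  -> 2 point(s)
  x = 10: RHS = 10, y in [6, 7]  -> 2 point(s)
  x = 11: RHS = 9, y in [3, 10]  -> 2 point(s)
  x = 12: RHS = 9, y in [3, 10]  -> 2 point(s)
Affine points: 17. Add the point at infinity: total = 18.

#E(F_13) = 18


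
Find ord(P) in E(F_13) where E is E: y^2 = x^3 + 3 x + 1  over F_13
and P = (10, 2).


Compute successive multiples of P until we hit O:
  1P = (10, 2)
  2P = (7, 1)
  3P = (12, 6)
  4P = (8, 2)
  5P = (8, 11)
  6P = (12, 7)
  7P = (7, 12)
  8P = (10, 11)
  ... (continuing to 9P)
  9P = O

ord(P) = 9


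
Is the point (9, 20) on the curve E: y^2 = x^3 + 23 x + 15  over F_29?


Check whether y^2 = x^3 + 23 x + 15 (mod 29) for (x, y) = (9, 20).
LHS: y^2 = 20^2 mod 29 = 23
RHS: x^3 + 23 x + 15 = 9^3 + 23*9 + 15 mod 29 = 23
LHS = RHS

Yes, on the curve


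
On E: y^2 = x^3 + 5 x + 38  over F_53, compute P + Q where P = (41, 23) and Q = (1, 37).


P != Q, so use the chord formula.
s = (y2 - y1) / (x2 - x1) = (14) / (13) mod 53 = 50
x3 = s^2 - x1 - x2 mod 53 = 50^2 - 41 - 1 = 20
y3 = s (x1 - x3) - y1 mod 53 = 50 * (41 - 20) - 23 = 20

P + Q = (20, 20)


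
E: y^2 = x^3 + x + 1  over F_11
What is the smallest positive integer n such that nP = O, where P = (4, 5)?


Compute successive multiples of P until we hit O:
  1P = (4, 5)
  2P = (6, 5)
  3P = (1, 6)
  4P = (0, 1)
  5P = (8, 2)
  6P = (3, 8)
  7P = (2, 0)
  8P = (3, 3)
  ... (continuing to 14P)
  14P = O

ord(P) = 14


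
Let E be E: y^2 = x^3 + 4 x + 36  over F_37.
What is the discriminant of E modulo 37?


4 a^3 + 27 b^2 = 4*4^3 + 27*36^2 = 256 + 34992 = 35248
Delta = -16 * (35248) = -563968
Delta mod 37 = 23

Delta = 23 (mod 37)


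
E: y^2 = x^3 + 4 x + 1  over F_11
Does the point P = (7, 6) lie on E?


Check whether y^2 = x^3 + 4 x + 1 (mod 11) for (x, y) = (7, 6).
LHS: y^2 = 6^2 mod 11 = 3
RHS: x^3 + 4 x + 1 = 7^3 + 4*7 + 1 mod 11 = 9
LHS != RHS

No, not on the curve


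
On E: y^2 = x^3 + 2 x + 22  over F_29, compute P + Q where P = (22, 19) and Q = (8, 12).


P != Q, so use the chord formula.
s = (y2 - y1) / (x2 - x1) = (22) / (15) mod 29 = 15
x3 = s^2 - x1 - x2 mod 29 = 15^2 - 22 - 8 = 21
y3 = s (x1 - x3) - y1 mod 29 = 15 * (22 - 21) - 19 = 25

P + Q = (21, 25)


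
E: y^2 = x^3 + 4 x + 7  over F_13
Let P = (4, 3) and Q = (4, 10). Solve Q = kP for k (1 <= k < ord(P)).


Enumerate multiples of P until we hit Q = (4, 10):
  1P = (4, 3)
  2P = (5, 10)
  3P = (1, 5)
  4P = (7, 12)
  5P = (11, 2)
  6P = (2, 6)
  7P = (6, 0)
  8P = (2, 7)
  9P = (11, 11)
  10P = (7, 1)
  11P = (1, 8)
  12P = (5, 3)
  13P = (4, 10)
Match found at i = 13.

k = 13


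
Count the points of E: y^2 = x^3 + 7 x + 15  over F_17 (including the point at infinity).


For each x in F_17, count y with y^2 = x^3 + 7 x + 15 mod 17:
  x = 0: RHS = 15, y in [7, 10]  -> 2 point(s)
  x = 6: RHS = 1, y in [1, 16]  -> 2 point(s)
  x = 7: RHS = 16, y in [4, 13]  -> 2 point(s)
  x = 9: RHS = 8, y in [5, 12]  -> 2 point(s)
  x = 12: RHS = 8, y in [5, 12]  -> 2 point(s)
  x = 13: RHS = 8, y in [5, 12]  -> 2 point(s)
  x = 14: RHS = 1, y in [1, 16]  -> 2 point(s)
Affine points: 14. Add the point at infinity: total = 15.

#E(F_17) = 15


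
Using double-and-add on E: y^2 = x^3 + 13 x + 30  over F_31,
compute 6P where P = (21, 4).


k = 6 = 110_2 (binary, LSB first: 011)
Double-and-add from P = (21, 4):
  bit 0 = 0: acc unchanged = O
  bit 1 = 1: acc = O + (9, 16) = (9, 16)
  bit 2 = 1: acc = (9, 16) + (15, 29) = (16, 5)

6P = (16, 5)


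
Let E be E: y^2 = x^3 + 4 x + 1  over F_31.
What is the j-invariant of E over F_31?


Delta = -16(4 a^3 + 27 b^2) mod 31 = 29
-1728 * (4 a)^3 = -1728 * (4*4)^3 mod 31 = 1
j = 1 * 29^(-1) mod 31 = 15

j = 15 (mod 31)


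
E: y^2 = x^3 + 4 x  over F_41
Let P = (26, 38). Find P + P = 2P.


Doubling: s = (3 x1^2 + a) / (2 y1)
s = (3*26^2 + 4) / (2*38) mod 41 = 3
x3 = s^2 - 2 x1 mod 41 = 3^2 - 2*26 = 39
y3 = s (x1 - x3) - y1 mod 41 = 3 * (26 - 39) - 38 = 5

2P = (39, 5)


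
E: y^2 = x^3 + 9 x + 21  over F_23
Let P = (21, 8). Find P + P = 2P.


Doubling: s = (3 x1^2 + a) / (2 y1)
s = (3*21^2 + 9) / (2*8) mod 23 = 20
x3 = s^2 - 2 x1 mod 23 = 20^2 - 2*21 = 13
y3 = s (x1 - x3) - y1 mod 23 = 20 * (21 - 13) - 8 = 14

2P = (13, 14)


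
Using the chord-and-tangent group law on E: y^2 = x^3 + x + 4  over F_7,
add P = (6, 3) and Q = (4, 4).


P != Q, so use the chord formula.
s = (y2 - y1) / (x2 - x1) = (1) / (5) mod 7 = 3
x3 = s^2 - x1 - x2 mod 7 = 3^2 - 6 - 4 = 6
y3 = s (x1 - x3) - y1 mod 7 = 3 * (6 - 6) - 3 = 4

P + Q = (6, 4)


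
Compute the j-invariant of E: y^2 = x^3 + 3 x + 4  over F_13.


Delta = -16(4 a^3 + 27 b^2) mod 13 = 5
-1728 * (4 a)^3 = -1728 * (4*3)^3 mod 13 = 12
j = 12 * 5^(-1) mod 13 = 5

j = 5 (mod 13)


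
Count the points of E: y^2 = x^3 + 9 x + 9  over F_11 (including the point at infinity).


For each x in F_11, count y with y^2 = x^3 + 9 x + 9 mod 11:
  x = 0: RHS = 9, y in [3, 8]  -> 2 point(s)
  x = 5: RHS = 3, y in [5, 6]  -> 2 point(s)
  x = 6: RHS = 4, y in [2, 9]  -> 2 point(s)
  x = 9: RHS = 5, y in [4, 7]  -> 2 point(s)
Affine points: 8. Add the point at infinity: total = 9.

#E(F_11) = 9


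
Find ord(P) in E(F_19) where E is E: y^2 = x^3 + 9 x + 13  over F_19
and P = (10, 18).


Compute successive multiples of P until we hit O:
  1P = (10, 18)
  2P = (10, 1)
  3P = O

ord(P) = 3


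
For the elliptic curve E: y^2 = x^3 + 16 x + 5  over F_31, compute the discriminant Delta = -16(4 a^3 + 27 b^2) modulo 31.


4 a^3 + 27 b^2 = 4*16^3 + 27*5^2 = 16384 + 675 = 17059
Delta = -16 * (17059) = -272944
Delta mod 31 = 11

Delta = 11 (mod 31)


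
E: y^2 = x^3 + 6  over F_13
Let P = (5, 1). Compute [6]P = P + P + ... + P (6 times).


k = 6 = 110_2 (binary, LSB first: 011)
Double-and-add from P = (5, 1):
  bit 0 = 0: acc unchanged = O
  bit 1 = 1: acc = O + (2, 1) = (2, 1)
  bit 2 = 1: acc = (2, 1) + (6, 1) = (5, 12)

6P = (5, 12)


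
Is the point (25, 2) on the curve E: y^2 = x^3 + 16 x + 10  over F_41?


Check whether y^2 = x^3 + 16 x + 10 (mod 41) for (x, y) = (25, 2).
LHS: y^2 = 2^2 mod 41 = 4
RHS: x^3 + 16 x + 10 = 25^3 + 16*25 + 10 mod 41 = 4
LHS = RHS

Yes, on the curve


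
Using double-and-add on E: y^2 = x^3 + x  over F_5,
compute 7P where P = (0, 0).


k = 7 = 111_2 (binary, LSB first: 111)
Double-and-add from P = (0, 0):
  bit 0 = 1: acc = O + (0, 0) = (0, 0)
  bit 1 = 1: acc = (0, 0) + O = (0, 0)
  bit 2 = 1: acc = (0, 0) + O = (0, 0)

7P = (0, 0)


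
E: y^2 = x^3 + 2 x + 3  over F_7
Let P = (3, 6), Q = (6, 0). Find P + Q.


P != Q, so use the chord formula.
s = (y2 - y1) / (x2 - x1) = (1) / (3) mod 7 = 5
x3 = s^2 - x1 - x2 mod 7 = 5^2 - 3 - 6 = 2
y3 = s (x1 - x3) - y1 mod 7 = 5 * (3 - 2) - 6 = 6

P + Q = (2, 6)


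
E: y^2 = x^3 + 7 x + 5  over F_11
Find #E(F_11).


For each x in F_11, count y with y^2 = x^3 + 7 x + 5 mod 11:
  x = 0: RHS = 5, y in [4, 7]  -> 2 point(s)
  x = 2: RHS = 5, y in [4, 7]  -> 2 point(s)
  x = 3: RHS = 9, y in [3, 8]  -> 2 point(s)
  x = 4: RHS = 9, y in [3, 8]  -> 2 point(s)
  x = 5: RHS = 0, y in [0]  -> 1 point(s)
  x = 7: RHS = 1, y in [1, 10]  -> 2 point(s)
  x = 8: RHS = 1, y in [1, 10]  -> 2 point(s)
  x = 9: RHS = 5, y in [4, 7]  -> 2 point(s)
Affine points: 15. Add the point at infinity: total = 16.

#E(F_11) = 16


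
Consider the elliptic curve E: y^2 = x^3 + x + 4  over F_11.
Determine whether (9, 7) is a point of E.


Check whether y^2 = x^3 + 1 x + 4 (mod 11) for (x, y) = (9, 7).
LHS: y^2 = 7^2 mod 11 = 5
RHS: x^3 + 1 x + 4 = 9^3 + 1*9 + 4 mod 11 = 5
LHS = RHS

Yes, on the curve


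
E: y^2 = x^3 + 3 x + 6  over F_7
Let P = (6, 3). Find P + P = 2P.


Doubling: s = (3 x1^2 + a) / (2 y1)
s = (3*6^2 + 3) / (2*3) mod 7 = 1
x3 = s^2 - 2 x1 mod 7 = 1^2 - 2*6 = 3
y3 = s (x1 - x3) - y1 mod 7 = 1 * (6 - 3) - 3 = 0

2P = (3, 0)


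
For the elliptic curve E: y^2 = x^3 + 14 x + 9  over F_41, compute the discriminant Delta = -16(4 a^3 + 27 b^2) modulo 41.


4 a^3 + 27 b^2 = 4*14^3 + 27*9^2 = 10976 + 2187 = 13163
Delta = -16 * (13163) = -210608
Delta mod 41 = 9

Delta = 9 (mod 41)


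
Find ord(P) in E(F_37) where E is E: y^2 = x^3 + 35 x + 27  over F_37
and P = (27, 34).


Compute successive multiples of P until we hit O:
  1P = (27, 34)
  2P = (16, 24)
  3P = (4, 34)
  4P = (6, 3)
  5P = (29, 30)
  6P = (22, 30)
  7P = (36, 18)
  8P = (0, 29)
  ... (continuing to 31P)
  31P = O

ord(P) = 31


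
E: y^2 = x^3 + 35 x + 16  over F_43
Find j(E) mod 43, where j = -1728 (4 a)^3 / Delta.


Delta = -16(4 a^3 + 27 b^2) mod 43 = 6
-1728 * (4 a)^3 = -1728 * (4*35)^3 mod 43 = 16
j = 16 * 6^(-1) mod 43 = 17

j = 17 (mod 43)


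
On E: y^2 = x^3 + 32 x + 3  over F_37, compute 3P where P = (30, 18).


k = 3 = 11_2 (binary, LSB first: 11)
Double-and-add from P = (30, 18):
  bit 0 = 1: acc = O + (30, 18) = (30, 18)
  bit 1 = 1: acc = (30, 18) + (13, 10) = (6, 2)

3P = (6, 2)


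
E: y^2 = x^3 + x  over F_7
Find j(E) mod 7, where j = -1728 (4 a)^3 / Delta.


Delta = -16(4 a^3 + 27 b^2) mod 7 = 6
-1728 * (4 a)^3 = -1728 * (4*1)^3 mod 7 = 1
j = 1 * 6^(-1) mod 7 = 6

j = 6 (mod 7)


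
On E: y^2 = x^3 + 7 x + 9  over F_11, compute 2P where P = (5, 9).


Doubling: s = (3 x1^2 + a) / (2 y1)
s = (3*5^2 + 7) / (2*9) mod 11 = 7
x3 = s^2 - 2 x1 mod 11 = 7^2 - 2*5 = 6
y3 = s (x1 - x3) - y1 mod 11 = 7 * (5 - 6) - 9 = 6

2P = (6, 6)


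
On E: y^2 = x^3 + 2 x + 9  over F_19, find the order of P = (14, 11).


Compute successive multiples of P until we hit O:
  1P = (14, 11)
  2P = (8, 10)
  3P = (6, 3)
  4P = (0, 3)
  5P = (3, 17)
  6P = (18, 5)
  7P = (13, 16)
  8P = (17, 4)
  ... (continuing to 23P)
  23P = O

ord(P) = 23


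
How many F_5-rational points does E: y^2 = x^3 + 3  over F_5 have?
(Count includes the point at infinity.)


For each x in F_5, count y with y^2 = x^3 + 0 x + 3 mod 5:
  x = 1: RHS = 4, y in [2, 3]  -> 2 point(s)
  x = 2: RHS = 1, y in [1, 4]  -> 2 point(s)
  x = 3: RHS = 0, y in [0]  -> 1 point(s)
Affine points: 5. Add the point at infinity: total = 6.

#E(F_5) = 6


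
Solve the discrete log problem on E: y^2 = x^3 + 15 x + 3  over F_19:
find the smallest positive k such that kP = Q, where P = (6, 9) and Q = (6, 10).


Enumerate multiples of P until we hit Q = (6, 10):
  1P = (6, 9)
  2P = (12, 7)
  3P = (18, 14)
  4P = (18, 5)
  5P = (12, 12)
  6P = (6, 10)
Match found at i = 6.

k = 6


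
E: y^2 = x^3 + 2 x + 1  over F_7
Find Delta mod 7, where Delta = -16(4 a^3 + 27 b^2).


4 a^3 + 27 b^2 = 4*2^3 + 27*1^2 = 32 + 27 = 59
Delta = -16 * (59) = -944
Delta mod 7 = 1

Delta = 1 (mod 7)


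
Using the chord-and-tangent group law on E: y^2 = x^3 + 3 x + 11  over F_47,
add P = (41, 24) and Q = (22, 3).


P != Q, so use the chord formula.
s = (y2 - y1) / (x2 - x1) = (26) / (28) mod 47 = 11
x3 = s^2 - x1 - x2 mod 47 = 11^2 - 41 - 22 = 11
y3 = s (x1 - x3) - y1 mod 47 = 11 * (41 - 11) - 24 = 24

P + Q = (11, 24)


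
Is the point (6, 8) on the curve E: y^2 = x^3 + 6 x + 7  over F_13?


Check whether y^2 = x^3 + 6 x + 7 (mod 13) for (x, y) = (6, 8).
LHS: y^2 = 8^2 mod 13 = 12
RHS: x^3 + 6 x + 7 = 6^3 + 6*6 + 7 mod 13 = 12
LHS = RHS

Yes, on the curve


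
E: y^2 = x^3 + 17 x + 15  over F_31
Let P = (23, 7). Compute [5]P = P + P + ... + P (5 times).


k = 5 = 101_2 (binary, LSB first: 101)
Double-and-add from P = (23, 7):
  bit 0 = 1: acc = O + (23, 7) = (23, 7)
  bit 1 = 0: acc unchanged = (23, 7)
  bit 2 = 1: acc = (23, 7) + (5, 16) = (11, 18)

5P = (11, 18)


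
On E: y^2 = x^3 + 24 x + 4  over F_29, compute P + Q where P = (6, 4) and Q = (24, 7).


P != Q, so use the chord formula.
s = (y2 - y1) / (x2 - x1) = (3) / (18) mod 29 = 5
x3 = s^2 - x1 - x2 mod 29 = 5^2 - 6 - 24 = 24
y3 = s (x1 - x3) - y1 mod 29 = 5 * (6 - 24) - 4 = 22

P + Q = (24, 22)


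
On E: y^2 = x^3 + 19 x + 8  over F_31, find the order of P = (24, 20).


Compute successive multiples of P until we hit O:
  1P = (24, 20)
  2P = (22, 10)
  3P = (10, 19)
  4P = (25, 22)
  5P = (17, 25)
  6P = (0, 16)
  7P = (1, 20)
  8P = (6, 11)
  ... (continuing to 31P)
  31P = O

ord(P) = 31


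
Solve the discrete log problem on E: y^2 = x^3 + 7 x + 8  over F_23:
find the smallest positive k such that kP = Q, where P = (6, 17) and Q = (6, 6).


Enumerate multiples of P until we hit Q = (6, 6):
  1P = (6, 17)
  2P = (11, 6)
  3P = (9, 8)
  4P = (17, 16)
  5P = (4, 10)
  6P = (8, 22)
  7P = (21, 3)
  8P = (12, 7)
  9P = (18, 3)
  10P = (1, 4)
  11P = (20, 11)
  12P = (0, 10)
  13P = (19, 10)
  14P = (7, 3)
  15P = (22, 0)
  16P = (7, 20)
  17P = (19, 13)
  18P = (0, 13)
  19P = (20, 12)
  20P = (1, 19)
  21P = (18, 20)
  22P = (12, 16)
  23P = (21, 20)
  24P = (8, 1)
  25P = (4, 13)
  26P = (17, 7)
  27P = (9, 15)
  28P = (11, 17)
  29P = (6, 6)
Match found at i = 29.

k = 29


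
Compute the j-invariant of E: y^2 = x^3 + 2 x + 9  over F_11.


Delta = -16(4 a^3 + 27 b^2) mod 11 = 4
-1728 * (4 a)^3 = -1728 * (4*2)^3 mod 11 = 5
j = 5 * 4^(-1) mod 11 = 4

j = 4 (mod 11)


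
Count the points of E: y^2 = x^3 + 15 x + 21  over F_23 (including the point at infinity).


For each x in F_23, count y with y^2 = x^3 + 15 x + 21 mod 23:
  x = 2: RHS = 13, y in [6, 17]  -> 2 point(s)
  x = 3: RHS = 1, y in [1, 22]  -> 2 point(s)
  x = 7: RHS = 9, y in [3, 20]  -> 2 point(s)
  x = 8: RHS = 9, y in [3, 20]  -> 2 point(s)
  x = 14: RHS = 8, y in [10, 13]  -> 2 point(s)
  x = 19: RHS = 12, y in [9, 14]  -> 2 point(s)
  x = 20: RHS = 18, y in [8, 15]  -> 2 point(s)
  x = 21: RHS = 6, y in [11, 12]  -> 2 point(s)
Affine points: 16. Add the point at infinity: total = 17.

#E(F_23) = 17


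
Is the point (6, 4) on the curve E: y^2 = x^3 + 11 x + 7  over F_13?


Check whether y^2 = x^3 + 11 x + 7 (mod 13) for (x, y) = (6, 4).
LHS: y^2 = 4^2 mod 13 = 3
RHS: x^3 + 11 x + 7 = 6^3 + 11*6 + 7 mod 13 = 3
LHS = RHS

Yes, on the curve


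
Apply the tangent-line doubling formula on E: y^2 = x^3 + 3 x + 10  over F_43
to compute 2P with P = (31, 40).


Doubling: s = (3 x1^2 + a) / (2 y1)
s = (3*31^2 + 3) / (2*40) mod 43 = 35
x3 = s^2 - 2 x1 mod 43 = 35^2 - 2*31 = 2
y3 = s (x1 - x3) - y1 mod 43 = 35 * (31 - 2) - 40 = 29

2P = (2, 29)


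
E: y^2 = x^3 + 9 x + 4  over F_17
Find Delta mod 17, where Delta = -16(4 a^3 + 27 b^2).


4 a^3 + 27 b^2 = 4*9^3 + 27*4^2 = 2916 + 432 = 3348
Delta = -16 * (3348) = -53568
Delta mod 17 = 16

Delta = 16 (mod 17)


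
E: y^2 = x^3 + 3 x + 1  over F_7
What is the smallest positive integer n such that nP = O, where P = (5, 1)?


Compute successive multiples of P until we hit O:
  1P = (5, 1)
  2P = (6, 2)
  3P = (4, 0)
  4P = (6, 5)
  5P = (5, 6)
  6P = O

ord(P) = 6


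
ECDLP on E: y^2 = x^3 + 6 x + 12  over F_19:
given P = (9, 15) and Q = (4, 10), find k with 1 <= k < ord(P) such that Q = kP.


Enumerate multiples of P until we hit Q = (4, 10):
  1P = (9, 15)
  2P = (7, 13)
  3P = (4, 9)
  4P = (12, 8)
  5P = (14, 3)
  6P = (1, 0)
  7P = (14, 16)
  8P = (12, 11)
  9P = (4, 10)
Match found at i = 9.

k = 9


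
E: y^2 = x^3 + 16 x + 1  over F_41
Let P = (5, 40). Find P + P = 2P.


Doubling: s = (3 x1^2 + a) / (2 y1)
s = (3*5^2 + 16) / (2*40) mod 41 = 16
x3 = s^2 - 2 x1 mod 41 = 16^2 - 2*5 = 0
y3 = s (x1 - x3) - y1 mod 41 = 16 * (5 - 0) - 40 = 40

2P = (0, 40)


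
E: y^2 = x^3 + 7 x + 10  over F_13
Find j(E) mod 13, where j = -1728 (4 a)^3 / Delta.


Delta = -16(4 a^3 + 27 b^2) mod 13 = 4
-1728 * (4 a)^3 = -1728 * (4*7)^3 mod 13 = 8
j = 8 * 4^(-1) mod 13 = 2

j = 2 (mod 13)


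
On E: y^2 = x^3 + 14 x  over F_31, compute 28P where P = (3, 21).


k = 28 = 11100_2 (binary, LSB first: 00111)
Double-and-add from P = (3, 21):
  bit 0 = 0: acc unchanged = O
  bit 1 = 0: acc unchanged = O
  bit 2 = 1: acc = O + (5, 28) = (5, 28)
  bit 3 = 1: acc = (5, 28) + (18, 15) = (9, 7)
  bit 4 = 1: acc = (9, 7) + (0, 0) = (5, 3)

28P = (5, 3)


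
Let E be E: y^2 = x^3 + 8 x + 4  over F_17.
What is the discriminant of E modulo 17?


4 a^3 + 27 b^2 = 4*8^3 + 27*4^2 = 2048 + 432 = 2480
Delta = -16 * (2480) = -39680
Delta mod 17 = 15

Delta = 15 (mod 17)


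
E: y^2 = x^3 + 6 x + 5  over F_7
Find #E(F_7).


For each x in F_7, count y with y^2 = x^3 + 6 x + 5 mod 7:
  x = 2: RHS = 4, y in [2, 5]  -> 2 point(s)
  x = 3: RHS = 1, y in [1, 6]  -> 2 point(s)
  x = 4: RHS = 2, y in [3, 4]  -> 2 point(s)
Affine points: 6. Add the point at infinity: total = 7.

#E(F_7) = 7


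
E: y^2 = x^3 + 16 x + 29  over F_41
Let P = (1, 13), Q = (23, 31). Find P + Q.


P != Q, so use the chord formula.
s = (y2 - y1) / (x2 - x1) = (18) / (22) mod 41 = 12
x3 = s^2 - x1 - x2 mod 41 = 12^2 - 1 - 23 = 38
y3 = s (x1 - x3) - y1 mod 41 = 12 * (1 - 38) - 13 = 35

P + Q = (38, 35)


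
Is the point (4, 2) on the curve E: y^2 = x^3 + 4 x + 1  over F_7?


Check whether y^2 = x^3 + 4 x + 1 (mod 7) for (x, y) = (4, 2).
LHS: y^2 = 2^2 mod 7 = 4
RHS: x^3 + 4 x + 1 = 4^3 + 4*4 + 1 mod 7 = 4
LHS = RHS

Yes, on the curve


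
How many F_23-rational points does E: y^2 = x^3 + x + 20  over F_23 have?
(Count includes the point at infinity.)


For each x in F_23, count y with y^2 = x^3 + 1 x + 20 mod 23:
  x = 3: RHS = 4, y in [2, 21]  -> 2 point(s)
  x = 5: RHS = 12, y in [9, 14]  -> 2 point(s)
  x = 6: RHS = 12, y in [9, 14]  -> 2 point(s)
  x = 7: RHS = 2, y in [5, 18]  -> 2 point(s)
  x = 10: RHS = 18, y in [8, 15]  -> 2 point(s)
  x = 12: RHS = 12, y in [9, 14]  -> 2 point(s)
  x = 14: RHS = 18, y in [8, 15]  -> 2 point(s)
  x = 15: RHS = 6, y in [11, 12]  -> 2 point(s)
  x = 20: RHS = 13, y in [6, 17]  -> 2 point(s)
  x = 22: RHS = 18, y in [8, 15]  -> 2 point(s)
Affine points: 20. Add the point at infinity: total = 21.

#E(F_23) = 21


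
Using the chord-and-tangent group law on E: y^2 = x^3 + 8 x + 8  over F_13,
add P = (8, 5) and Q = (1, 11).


P != Q, so use the chord formula.
s = (y2 - y1) / (x2 - x1) = (6) / (6) mod 13 = 1
x3 = s^2 - x1 - x2 mod 13 = 1^2 - 8 - 1 = 5
y3 = s (x1 - x3) - y1 mod 13 = 1 * (8 - 5) - 5 = 11

P + Q = (5, 11)


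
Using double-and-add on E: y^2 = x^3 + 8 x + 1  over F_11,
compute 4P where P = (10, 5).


k = 4 = 100_2 (binary, LSB first: 001)
Double-and-add from P = (10, 5):
  bit 0 = 0: acc unchanged = O
  bit 1 = 0: acc unchanged = O
  bit 2 = 1: acc = O + (0, 1) = (0, 1)

4P = (0, 1)


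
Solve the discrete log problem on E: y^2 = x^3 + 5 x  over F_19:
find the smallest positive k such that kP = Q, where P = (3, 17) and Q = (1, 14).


Enumerate multiples of P until we hit Q = (1, 14):
  1P = (3, 17)
  2P = (1, 5)
  3P = (13, 18)
  4P = (7, 13)
  5P = (10, 9)
  6P = (17, 18)
  7P = (15, 12)
  8P = (5, 6)
  9P = (8, 1)
  10P = (0, 0)
  11P = (8, 18)
  12P = (5, 13)
  13P = (15, 7)
  14P = (17, 1)
  15P = (10, 10)
  16P = (7, 6)
  17P = (13, 1)
  18P = (1, 14)
Match found at i = 18.

k = 18


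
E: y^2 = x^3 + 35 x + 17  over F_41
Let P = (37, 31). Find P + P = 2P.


Doubling: s = (3 x1^2 + a) / (2 y1)
s = (3*37^2 + 35) / (2*31) mod 41 = 2
x3 = s^2 - 2 x1 mod 41 = 2^2 - 2*37 = 12
y3 = s (x1 - x3) - y1 mod 41 = 2 * (37 - 12) - 31 = 19

2P = (12, 19)


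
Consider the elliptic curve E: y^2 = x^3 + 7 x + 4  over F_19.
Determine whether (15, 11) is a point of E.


Check whether y^2 = x^3 + 7 x + 4 (mod 19) for (x, y) = (15, 11).
LHS: y^2 = 11^2 mod 19 = 7
RHS: x^3 + 7 x + 4 = 15^3 + 7*15 + 4 mod 19 = 7
LHS = RHS

Yes, on the curve


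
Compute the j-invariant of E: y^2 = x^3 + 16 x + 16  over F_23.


Delta = -16(4 a^3 + 27 b^2) mod 23 = 2
-1728 * (4 a)^3 = -1728 * (4*16)^3 mod 23 = 7
j = 7 * 2^(-1) mod 23 = 15

j = 15 (mod 23)


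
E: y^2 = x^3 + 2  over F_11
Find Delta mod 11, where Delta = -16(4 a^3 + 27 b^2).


4 a^3 + 27 b^2 = 4*0^3 + 27*2^2 = 0 + 108 = 108
Delta = -16 * (108) = -1728
Delta mod 11 = 10

Delta = 10 (mod 11)


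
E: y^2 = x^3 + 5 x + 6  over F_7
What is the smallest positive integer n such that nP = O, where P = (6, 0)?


Compute successive multiples of P until we hit O:
  1P = (6, 0)
  2P = O

ord(P) = 2


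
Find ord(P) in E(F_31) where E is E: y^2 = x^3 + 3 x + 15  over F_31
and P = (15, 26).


Compute successive multiples of P until we hit O:
  1P = (15, 26)
  2P = (21, 15)
  3P = (13, 22)
  4P = (7, 21)
  5P = (6, 30)
  6P = (19, 24)
  7P = (5, 0)
  8P = (19, 7)
  ... (continuing to 14P)
  14P = O

ord(P) = 14


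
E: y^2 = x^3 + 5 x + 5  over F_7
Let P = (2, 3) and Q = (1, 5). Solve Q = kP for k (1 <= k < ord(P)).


Enumerate multiples of P until we hit Q = (1, 5):
  1P = (2, 3)
  2P = (5, 6)
  3P = (1, 5)
Match found at i = 3.

k = 3


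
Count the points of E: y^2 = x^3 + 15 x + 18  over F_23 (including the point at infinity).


For each x in F_23, count y with y^2 = x^3 + 15 x + 18 mod 23:
  x = 0: RHS = 18, y in [8, 15]  -> 2 point(s)
  x = 4: RHS = 4, y in [2, 21]  -> 2 point(s)
  x = 6: RHS = 2, y in [5, 18]  -> 2 point(s)
  x = 7: RHS = 6, y in [11, 12]  -> 2 point(s)
  x = 8: RHS = 6, y in [11, 12]  -> 2 point(s)
  x = 9: RHS = 8, y in [10, 13]  -> 2 point(s)
  x = 10: RHS = 18, y in [8, 15]  -> 2 point(s)
  x = 13: RHS = 18, y in [8, 15]  -> 2 point(s)
  x = 18: RHS = 2, y in [5, 18]  -> 2 point(s)
  x = 19: RHS = 9, y in [3, 20]  -> 2 point(s)
  x = 21: RHS = 3, y in [7, 16]  -> 2 point(s)
  x = 22: RHS = 2, y in [5, 18]  -> 2 point(s)
Affine points: 24. Add the point at infinity: total = 25.

#E(F_23) = 25


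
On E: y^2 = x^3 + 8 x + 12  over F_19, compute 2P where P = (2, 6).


Doubling: s = (3 x1^2 + a) / (2 y1)
s = (3*2^2 + 8) / (2*6) mod 19 = 8
x3 = s^2 - 2 x1 mod 19 = 8^2 - 2*2 = 3
y3 = s (x1 - x3) - y1 mod 19 = 8 * (2 - 3) - 6 = 5

2P = (3, 5)


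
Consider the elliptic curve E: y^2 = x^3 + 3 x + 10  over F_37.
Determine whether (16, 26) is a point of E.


Check whether y^2 = x^3 + 3 x + 10 (mod 37) for (x, y) = (16, 26).
LHS: y^2 = 26^2 mod 37 = 10
RHS: x^3 + 3 x + 10 = 16^3 + 3*16 + 10 mod 37 = 10
LHS = RHS

Yes, on the curve


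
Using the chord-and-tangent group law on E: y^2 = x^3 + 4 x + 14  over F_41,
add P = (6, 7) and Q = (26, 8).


P != Q, so use the chord formula.
s = (y2 - y1) / (x2 - x1) = (1) / (20) mod 41 = 39
x3 = s^2 - x1 - x2 mod 41 = 39^2 - 6 - 26 = 13
y3 = s (x1 - x3) - y1 mod 41 = 39 * (6 - 13) - 7 = 7

P + Q = (13, 7)


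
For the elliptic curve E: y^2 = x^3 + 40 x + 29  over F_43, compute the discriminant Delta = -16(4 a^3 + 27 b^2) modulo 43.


4 a^3 + 27 b^2 = 4*40^3 + 27*29^2 = 256000 + 22707 = 278707
Delta = -16 * (278707) = -4459312
Delta mod 43 = 3

Delta = 3 (mod 43)


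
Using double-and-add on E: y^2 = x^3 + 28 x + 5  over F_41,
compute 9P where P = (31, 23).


k = 9 = 1001_2 (binary, LSB first: 1001)
Double-and-add from P = (31, 23):
  bit 0 = 1: acc = O + (31, 23) = (31, 23)
  bit 1 = 0: acc unchanged = (31, 23)
  bit 2 = 0: acc unchanged = (31, 23)
  bit 3 = 1: acc = (31, 23) + (39, 8) = (20, 23)

9P = (20, 23)


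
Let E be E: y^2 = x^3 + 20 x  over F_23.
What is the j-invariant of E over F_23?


Delta = -16(4 a^3 + 27 b^2) mod 23 = 3
-1728 * (4 a)^3 = -1728 * (4*20)^3 mod 23 = 9
j = 9 * 3^(-1) mod 23 = 3

j = 3 (mod 23)


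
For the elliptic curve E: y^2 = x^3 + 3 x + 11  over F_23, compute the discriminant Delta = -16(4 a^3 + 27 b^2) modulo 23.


4 a^3 + 27 b^2 = 4*3^3 + 27*11^2 = 108 + 3267 = 3375
Delta = -16 * (3375) = -54000
Delta mod 23 = 4

Delta = 4 (mod 23)


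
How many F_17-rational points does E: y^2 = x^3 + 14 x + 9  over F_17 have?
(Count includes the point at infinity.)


For each x in F_17, count y with y^2 = x^3 + 14 x + 9 mod 17:
  x = 0: RHS = 9, y in [3, 14]  -> 2 point(s)
  x = 5: RHS = 0, y in [0]  -> 1 point(s)
  x = 7: RHS = 8, y in [5, 12]  -> 2 point(s)
  x = 8: RHS = 4, y in [2, 15]  -> 2 point(s)
  x = 11: RHS = 15, y in [7, 10]  -> 2 point(s)
  x = 12: RHS = 1, y in [1, 16]  -> 2 point(s)
  x = 13: RHS = 8, y in [5, 12]  -> 2 point(s)
  x = 14: RHS = 8, y in [5, 12]  -> 2 point(s)
Affine points: 15. Add the point at infinity: total = 16.

#E(F_17) = 16


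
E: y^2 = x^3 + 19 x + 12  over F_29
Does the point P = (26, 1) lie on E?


Check whether y^2 = x^3 + 19 x + 12 (mod 29) for (x, y) = (26, 1).
LHS: y^2 = 1^2 mod 29 = 1
RHS: x^3 + 19 x + 12 = 26^3 + 19*26 + 12 mod 29 = 15
LHS != RHS

No, not on the curve


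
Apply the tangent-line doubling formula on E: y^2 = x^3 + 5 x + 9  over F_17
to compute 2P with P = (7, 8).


Doubling: s = (3 x1^2 + a) / (2 y1)
s = (3*7^2 + 5) / (2*8) mod 17 = 1
x3 = s^2 - 2 x1 mod 17 = 1^2 - 2*7 = 4
y3 = s (x1 - x3) - y1 mod 17 = 1 * (7 - 4) - 8 = 12

2P = (4, 12)


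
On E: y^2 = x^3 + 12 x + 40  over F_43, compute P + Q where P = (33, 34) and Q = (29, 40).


P != Q, so use the chord formula.
s = (y2 - y1) / (x2 - x1) = (6) / (39) mod 43 = 20
x3 = s^2 - x1 - x2 mod 43 = 20^2 - 33 - 29 = 37
y3 = s (x1 - x3) - y1 mod 43 = 20 * (33 - 37) - 34 = 15

P + Q = (37, 15)


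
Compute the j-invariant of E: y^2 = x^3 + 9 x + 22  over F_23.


Delta = -16(4 a^3 + 27 b^2) mod 23 = 16
-1728 * (4 a)^3 = -1728 * (4*9)^3 mod 23 = 10
j = 10 * 16^(-1) mod 23 = 15

j = 15 (mod 23)


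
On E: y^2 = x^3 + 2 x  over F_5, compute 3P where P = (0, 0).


k = 3 = 11_2 (binary, LSB first: 11)
Double-and-add from P = (0, 0):
  bit 0 = 1: acc = O + (0, 0) = (0, 0)
  bit 1 = 1: acc = (0, 0) + O = (0, 0)

3P = (0, 0)


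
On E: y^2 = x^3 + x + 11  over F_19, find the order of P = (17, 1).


Compute successive multiples of P until we hit O:
  1P = (17, 1)
  2P = (13, 6)
  3P = (6, 9)
  4P = (16, 0)
  5P = (6, 10)
  6P = (13, 13)
  7P = (17, 18)
  8P = O

ord(P) = 8


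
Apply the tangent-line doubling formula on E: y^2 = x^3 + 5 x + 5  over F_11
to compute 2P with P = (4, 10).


Doubling: s = (3 x1^2 + a) / (2 y1)
s = (3*4^2 + 5) / (2*10) mod 11 = 1
x3 = s^2 - 2 x1 mod 11 = 1^2 - 2*4 = 4
y3 = s (x1 - x3) - y1 mod 11 = 1 * (4 - 4) - 10 = 1

2P = (4, 1)


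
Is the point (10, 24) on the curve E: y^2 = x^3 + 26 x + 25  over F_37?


Check whether y^2 = x^3 + 26 x + 25 (mod 37) for (x, y) = (10, 24).
LHS: y^2 = 24^2 mod 37 = 21
RHS: x^3 + 26 x + 25 = 10^3 + 26*10 + 25 mod 37 = 27
LHS != RHS

No, not on the curve


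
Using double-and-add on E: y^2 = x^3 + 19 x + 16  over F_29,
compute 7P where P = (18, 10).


k = 7 = 111_2 (binary, LSB first: 111)
Double-and-add from P = (18, 10):
  bit 0 = 1: acc = O + (18, 10) = (18, 10)
  bit 1 = 1: acc = (18, 10) + (13, 13) = (3, 10)
  bit 2 = 1: acc = (3, 10) + (8, 19) = (5, 27)

7P = (5, 27)


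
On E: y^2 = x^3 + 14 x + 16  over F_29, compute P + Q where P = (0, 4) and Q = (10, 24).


P != Q, so use the chord formula.
s = (y2 - y1) / (x2 - x1) = (20) / (10) mod 29 = 2
x3 = s^2 - x1 - x2 mod 29 = 2^2 - 0 - 10 = 23
y3 = s (x1 - x3) - y1 mod 29 = 2 * (0 - 23) - 4 = 8

P + Q = (23, 8)


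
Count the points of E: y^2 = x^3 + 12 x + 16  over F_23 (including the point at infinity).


For each x in F_23, count y with y^2 = x^3 + 12 x + 16 mod 23:
  x = 0: RHS = 16, y in [4, 19]  -> 2 point(s)
  x = 1: RHS = 6, y in [11, 12]  -> 2 point(s)
  x = 2: RHS = 2, y in [5, 18]  -> 2 point(s)
  x = 4: RHS = 13, y in [6, 17]  -> 2 point(s)
  x = 7: RHS = 6, y in [11, 12]  -> 2 point(s)
  x = 8: RHS = 3, y in [7, 16]  -> 2 point(s)
  x = 9: RHS = 2, y in [5, 18]  -> 2 point(s)
  x = 10: RHS = 9, y in [3, 20]  -> 2 point(s)
  x = 12: RHS = 2, y in [5, 18]  -> 2 point(s)
  x = 13: RHS = 0, y in [0]  -> 1 point(s)
  x = 15: RHS = 6, y in [11, 12]  -> 2 point(s)
  x = 16: RHS = 3, y in [7, 16]  -> 2 point(s)
  x = 17: RHS = 4, y in [2, 21]  -> 2 point(s)
  x = 22: RHS = 3, y in [7, 16]  -> 2 point(s)
Affine points: 27. Add the point at infinity: total = 28.

#E(F_23) = 28


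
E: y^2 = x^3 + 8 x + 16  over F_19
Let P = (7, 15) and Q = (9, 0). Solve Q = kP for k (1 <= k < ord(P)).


Enumerate multiples of P until we hit Q = (9, 0):
  1P = (7, 15)
  2P = (9, 0)
Match found at i = 2.

k = 2


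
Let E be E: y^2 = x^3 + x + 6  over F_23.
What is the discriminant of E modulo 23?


4 a^3 + 27 b^2 = 4*1^3 + 27*6^2 = 4 + 972 = 976
Delta = -16 * (976) = -15616
Delta mod 23 = 1

Delta = 1 (mod 23)


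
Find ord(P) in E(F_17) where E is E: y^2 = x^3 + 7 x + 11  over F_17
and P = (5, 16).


Compute successive multiples of P until we hit O:
  1P = (5, 16)
  2P = (5, 1)
  3P = O

ord(P) = 3


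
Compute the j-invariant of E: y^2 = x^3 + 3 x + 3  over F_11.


Delta = -16(4 a^3 + 27 b^2) mod 11 = 5
-1728 * (4 a)^3 = -1728 * (4*3)^3 mod 11 = 10
j = 10 * 5^(-1) mod 11 = 2

j = 2 (mod 11)


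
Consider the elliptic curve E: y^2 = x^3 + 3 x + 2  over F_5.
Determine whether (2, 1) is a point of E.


Check whether y^2 = x^3 + 3 x + 2 (mod 5) for (x, y) = (2, 1).
LHS: y^2 = 1^2 mod 5 = 1
RHS: x^3 + 3 x + 2 = 2^3 + 3*2 + 2 mod 5 = 1
LHS = RHS

Yes, on the curve


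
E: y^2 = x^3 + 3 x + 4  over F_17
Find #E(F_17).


For each x in F_17, count y with y^2 = x^3 + 3 x + 4 mod 17:
  x = 0: RHS = 4, y in [2, 15]  -> 2 point(s)
  x = 1: RHS = 8, y in [5, 12]  -> 2 point(s)
  x = 2: RHS = 1, y in [1, 16]  -> 2 point(s)
  x = 5: RHS = 8, y in [5, 12]  -> 2 point(s)
  x = 6: RHS = 0, y in [0]  -> 1 point(s)
  x = 8: RHS = 13, y in [8, 9]  -> 2 point(s)
  x = 11: RHS = 8, y in [5, 12]  -> 2 point(s)
  x = 12: RHS = 0, y in [0]  -> 1 point(s)
  x = 13: RHS = 13, y in [8, 9]  -> 2 point(s)
  x = 14: RHS = 2, y in [6, 11]  -> 2 point(s)
  x = 16: RHS = 0, y in [0]  -> 1 point(s)
Affine points: 19. Add the point at infinity: total = 20.

#E(F_17) = 20


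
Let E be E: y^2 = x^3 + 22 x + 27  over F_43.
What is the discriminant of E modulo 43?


4 a^3 + 27 b^2 = 4*22^3 + 27*27^2 = 42592 + 19683 = 62275
Delta = -16 * (62275) = -996400
Delta mod 43 = 39

Delta = 39 (mod 43)


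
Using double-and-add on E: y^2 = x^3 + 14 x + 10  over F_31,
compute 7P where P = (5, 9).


k = 7 = 111_2 (binary, LSB first: 111)
Double-and-add from P = (5, 9):
  bit 0 = 1: acc = O + (5, 9) = (5, 9)
  bit 1 = 1: acc = (5, 9) + (0, 14) = (27, 13)
  bit 2 = 1: acc = (27, 13) + (8, 13) = (27, 18)

7P = (27, 18)


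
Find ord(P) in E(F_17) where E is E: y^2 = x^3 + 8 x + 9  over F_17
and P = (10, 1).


Compute successive multiples of P until we hit O:
  1P = (10, 1)
  2P = (15, 11)
  3P = (13, 10)
  4P = (3, 3)
  5P = (2, 4)
  6P = (7, 0)
  7P = (2, 13)
  8P = (3, 14)
  ... (continuing to 12P)
  12P = O

ord(P) = 12


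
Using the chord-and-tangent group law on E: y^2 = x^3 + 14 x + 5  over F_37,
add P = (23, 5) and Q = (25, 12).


P != Q, so use the chord formula.
s = (y2 - y1) / (x2 - x1) = (7) / (2) mod 37 = 22
x3 = s^2 - x1 - x2 mod 37 = 22^2 - 23 - 25 = 29
y3 = s (x1 - x3) - y1 mod 37 = 22 * (23 - 29) - 5 = 11

P + Q = (29, 11)


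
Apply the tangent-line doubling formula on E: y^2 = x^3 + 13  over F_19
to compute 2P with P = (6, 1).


Doubling: s = (3 x1^2 + a) / (2 y1)
s = (3*6^2 + 0) / (2*1) mod 19 = 16
x3 = s^2 - 2 x1 mod 19 = 16^2 - 2*6 = 16
y3 = s (x1 - x3) - y1 mod 19 = 16 * (6 - 16) - 1 = 10

2P = (16, 10)


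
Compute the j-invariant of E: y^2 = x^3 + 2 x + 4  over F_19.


Delta = -16(4 a^3 + 27 b^2) mod 19 = 5
-1728 * (4 a)^3 = -1728 * (4*2)^3 mod 19 = 18
j = 18 * 5^(-1) mod 19 = 15

j = 15 (mod 19)


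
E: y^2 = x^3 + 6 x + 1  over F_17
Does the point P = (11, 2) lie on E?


Check whether y^2 = x^3 + 6 x + 1 (mod 17) for (x, y) = (11, 2).
LHS: y^2 = 2^2 mod 17 = 4
RHS: x^3 + 6 x + 1 = 11^3 + 6*11 + 1 mod 17 = 4
LHS = RHS

Yes, on the curve


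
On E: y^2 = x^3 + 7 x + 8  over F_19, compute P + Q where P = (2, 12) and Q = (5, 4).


P != Q, so use the chord formula.
s = (y2 - y1) / (x2 - x1) = (11) / (3) mod 19 = 10
x3 = s^2 - x1 - x2 mod 19 = 10^2 - 2 - 5 = 17
y3 = s (x1 - x3) - y1 mod 19 = 10 * (2 - 17) - 12 = 9

P + Q = (17, 9)


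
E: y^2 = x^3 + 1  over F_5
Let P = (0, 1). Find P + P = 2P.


Doubling: s = (3 x1^2 + a) / (2 y1)
s = (3*0^2 + 0) / (2*1) mod 5 = 0
x3 = s^2 - 2 x1 mod 5 = 0^2 - 2*0 = 0
y3 = s (x1 - x3) - y1 mod 5 = 0 * (0 - 0) - 1 = 4

2P = (0, 4)


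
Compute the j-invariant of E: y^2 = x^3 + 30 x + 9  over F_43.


Delta = -16(4 a^3 + 27 b^2) mod 43 = 8
-1728 * (4 a)^3 = -1728 * (4*30)^3 mod 43 = 27
j = 27 * 8^(-1) mod 43 = 41

j = 41 (mod 43)


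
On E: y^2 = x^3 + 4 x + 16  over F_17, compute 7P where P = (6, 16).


k = 7 = 111_2 (binary, LSB first: 111)
Double-and-add from P = (6, 16):
  bit 0 = 1: acc = O + (6, 16) = (6, 16)
  bit 1 = 1: acc = (6, 16) + (13, 2) = (2, 10)
  bit 2 = 1: acc = (2, 10) + (7, 8) = (0, 13)

7P = (0, 13)


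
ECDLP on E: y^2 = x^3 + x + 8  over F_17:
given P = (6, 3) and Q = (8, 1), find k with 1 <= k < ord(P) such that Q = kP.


Enumerate multiples of P until we hit Q = (8, 1):
  1P = (6, 3)
  2P = (4, 5)
  3P = (8, 16)
  4P = (7, 16)
  5P = (3, 2)
  6P = (10, 7)
  7P = (2, 1)
  8P = (5, 6)
  9P = (15, 7)
  10P = (9, 7)
  11P = (0, 5)
  12P = (13, 5)
  13P = (13, 12)
  14P = (0, 12)
  15P = (9, 10)
  16P = (15, 10)
  17P = (5, 11)
  18P = (2, 16)
  19P = (10, 10)
  20P = (3, 15)
  21P = (7, 1)
  22P = (8, 1)
Match found at i = 22.

k = 22


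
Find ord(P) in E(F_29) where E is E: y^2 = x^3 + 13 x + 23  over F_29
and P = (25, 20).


Compute successive multiples of P until we hit O:
  1P = (25, 20)
  2P = (4, 20)
  3P = (0, 9)
  4P = (17, 16)
  5P = (9, 17)
  6P = (28, 3)
  7P = (21, 25)
  8P = (19, 16)
  ... (continuing to 37P)
  37P = O

ord(P) = 37


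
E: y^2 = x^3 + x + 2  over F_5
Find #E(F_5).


For each x in F_5, count y with y^2 = x^3 + 1 x + 2 mod 5:
  x = 1: RHS = 4, y in [2, 3]  -> 2 point(s)
  x = 4: RHS = 0, y in [0]  -> 1 point(s)
Affine points: 3. Add the point at infinity: total = 4.

#E(F_5) = 4


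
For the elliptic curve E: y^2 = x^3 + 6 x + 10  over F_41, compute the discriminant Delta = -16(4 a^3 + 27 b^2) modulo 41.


4 a^3 + 27 b^2 = 4*6^3 + 27*10^2 = 864 + 2700 = 3564
Delta = -16 * (3564) = -57024
Delta mod 41 = 7

Delta = 7 (mod 41)
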